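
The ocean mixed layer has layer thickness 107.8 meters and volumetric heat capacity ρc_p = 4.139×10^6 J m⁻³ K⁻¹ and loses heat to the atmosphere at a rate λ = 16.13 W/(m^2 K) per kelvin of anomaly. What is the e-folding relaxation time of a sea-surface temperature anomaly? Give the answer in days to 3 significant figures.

320 days

Areal heat capacity C = ρc_p × D = 4.139×10^6 × 107.8 = 4.46×10^8 J/(m^2 K).
Relaxation time τ = C / λ = 4.46×10^8 / 16.13 = 2.77×10^7 s.
In days: 2.77×10^7 s / (86400 s/day) = 320 days.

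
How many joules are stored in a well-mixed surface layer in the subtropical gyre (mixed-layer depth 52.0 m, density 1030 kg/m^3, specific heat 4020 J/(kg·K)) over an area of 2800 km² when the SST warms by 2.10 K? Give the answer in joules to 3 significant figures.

1.27×10^18 J

Areal heat capacity C = ρ c_p D = 1030 × 4020 × 52.0 = 2.15×10^8 J/(m^2 K).
Heat per unit area: q = C ΔT = 2.15×10^8 × 2.10 = 4.52×10^8 J/m².
Total heat: Q = q × A = 4.52×10^8 × (2800 × 10⁶ m²) = 1.27×10^18 J.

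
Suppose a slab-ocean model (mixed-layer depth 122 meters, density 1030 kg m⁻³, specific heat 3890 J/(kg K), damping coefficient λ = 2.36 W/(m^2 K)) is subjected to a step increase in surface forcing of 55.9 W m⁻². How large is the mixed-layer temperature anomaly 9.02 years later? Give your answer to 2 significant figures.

18 K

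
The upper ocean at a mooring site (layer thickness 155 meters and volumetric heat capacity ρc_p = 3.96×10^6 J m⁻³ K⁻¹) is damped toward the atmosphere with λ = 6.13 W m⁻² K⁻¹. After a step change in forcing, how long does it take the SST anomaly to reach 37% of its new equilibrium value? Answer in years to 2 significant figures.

1.5 years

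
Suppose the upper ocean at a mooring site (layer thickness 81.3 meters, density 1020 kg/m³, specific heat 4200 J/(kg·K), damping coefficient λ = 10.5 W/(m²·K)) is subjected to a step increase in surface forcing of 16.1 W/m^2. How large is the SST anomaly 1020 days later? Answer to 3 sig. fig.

Areal heat capacity C = ρ c_p D = 1020 × 4200 × 81.3 = 3.48×10^8 J m⁻² K⁻¹.
τ = C / λ = 3.48×10^8 / 10.5 = 3.32×10^7 s.
Equilibrium anomaly ΔT_eq = F / λ = 16.1 / 10.5 = 1.53 K.
t = 1020 days = 8.81×10^7 s, so t/τ = 2.66.
ΔT(t) = ΔT_eq (1 − e^(−t/τ)) = 1.53 × (1 − e^−2.66) = 1.43 K.

1.43 K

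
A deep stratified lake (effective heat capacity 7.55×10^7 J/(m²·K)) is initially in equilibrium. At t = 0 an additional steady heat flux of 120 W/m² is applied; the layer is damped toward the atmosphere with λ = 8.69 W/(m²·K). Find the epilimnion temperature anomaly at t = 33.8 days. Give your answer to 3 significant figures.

3.94 K

Areal heat capacity C = 7.55×10^7 J/(m²·K) (given).
τ = C / λ = 7.55×10^7 / 8.69 = 8.69×10^6 s.
Equilibrium anomaly ΔT_eq = F / λ = 120 / 8.69 = 13.8 K.
t = 33.8 days = 2.92×10^6 s, so t/τ = 0.336.
ΔT(t) = ΔT_eq (1 − e^(−t/τ)) = 13.8 × (1 − e^−0.336) = 3.94 K.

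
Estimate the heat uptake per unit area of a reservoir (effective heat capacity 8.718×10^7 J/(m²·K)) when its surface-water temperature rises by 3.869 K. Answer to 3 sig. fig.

3.37×10^8

Areal heat capacity C = 8.718×10^7 J/(m²·K) (given).
ΔQ = C ΔT = 8.72×10^7 × 3.869 = 3.37×10^8 J/m².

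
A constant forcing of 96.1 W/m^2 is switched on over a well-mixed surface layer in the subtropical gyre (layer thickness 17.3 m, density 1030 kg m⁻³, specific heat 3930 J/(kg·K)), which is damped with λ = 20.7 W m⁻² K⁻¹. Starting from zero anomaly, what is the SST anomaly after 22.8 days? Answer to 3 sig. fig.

Areal heat capacity C = ρ c_p D = 1030 × 3930 × 17.3 = 7.00×10^7 J/(m^2 K).
τ = C / λ = 7.00×10^7 / 20.7 = 3.38×10^6 s.
Equilibrium anomaly ΔT_eq = F / λ = 96.1 / 20.7 = 4.64 K.
t = 22.8 days = 1.97×10^6 s, so t/τ = 0.582.
ΔT(t) = ΔT_eq (1 − e^(−t/τ)) = 4.64 × (1 − e^−0.582) = 2.05 K.

2.05 K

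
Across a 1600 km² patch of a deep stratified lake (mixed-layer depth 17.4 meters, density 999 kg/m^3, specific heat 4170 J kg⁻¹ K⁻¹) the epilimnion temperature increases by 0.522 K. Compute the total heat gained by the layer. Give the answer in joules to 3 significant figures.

Areal heat capacity C = ρ c_p D = 999 × 4170 × 17.4 = 7.25×10^7 J/(m^2 K).
Heat per unit area: q = C ΔT = 7.25×10^7 × 0.522 = 3.78×10^7 J/m².
Total heat: Q = q × A = 3.78×10^7 × (1600 × 10⁶ m²) = 6.05×10^16 J.

6.05×10^16 J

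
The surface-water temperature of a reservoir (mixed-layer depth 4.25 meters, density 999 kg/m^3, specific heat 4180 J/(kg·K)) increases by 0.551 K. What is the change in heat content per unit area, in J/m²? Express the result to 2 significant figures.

Areal heat capacity C = ρ c_p D = 999 × 4180 × 4.25 = 1.77×10^7 J/(m^2 K).
ΔQ = C ΔT = 1.77×10^7 × 0.551 = 9.78×10^6 J/m².

9.8×10^6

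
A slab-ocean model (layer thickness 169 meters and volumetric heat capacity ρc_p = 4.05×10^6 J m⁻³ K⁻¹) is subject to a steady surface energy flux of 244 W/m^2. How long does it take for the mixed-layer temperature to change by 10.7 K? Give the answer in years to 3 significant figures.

0.951 years

Areal heat capacity C = ρc_p × D = 4.05×10^6 × 169 = 6.84×10^8 J/(m²·K).
Time required: Δt = C ΔT / F = 6.84×10^8 × 10.7 / 244 = 3.00×10^7 s.
In years: 3.00×10^7 s / (3.156×10^7 s/year) = 0.951 years.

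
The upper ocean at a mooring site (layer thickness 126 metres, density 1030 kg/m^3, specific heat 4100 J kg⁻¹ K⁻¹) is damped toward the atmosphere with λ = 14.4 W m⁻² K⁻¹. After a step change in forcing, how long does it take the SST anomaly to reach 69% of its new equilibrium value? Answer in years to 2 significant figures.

1.4 years

Areal heat capacity C = ρ c_p D = 1030 × 4100 × 126 = 5.32×10^8 J/(m^2 K).
τ = C / λ = 5.32×10^8 / 14.4 = 3.70×10^7 s.
Fraction reached: 1 − e^(−t/τ) = 0.69 ⇒ t = −τ ln(1 − 0.69) = τ × 1.17.
t = 4.33×10^7 s = 1.37 years.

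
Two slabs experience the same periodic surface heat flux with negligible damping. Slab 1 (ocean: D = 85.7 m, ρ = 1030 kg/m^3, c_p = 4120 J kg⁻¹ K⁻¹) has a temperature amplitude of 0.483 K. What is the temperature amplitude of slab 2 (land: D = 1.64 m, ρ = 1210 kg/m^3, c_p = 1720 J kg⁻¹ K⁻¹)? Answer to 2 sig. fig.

51 K

C_ocean = 3.64×10^8 J/(m²·K); C_land = 3.41×10^6 J/(m²·K).
A ∝ 1/C ⇒ A_land = A_ocean × C_ocean/C_land = 0.483 × 107 = 51.5 K.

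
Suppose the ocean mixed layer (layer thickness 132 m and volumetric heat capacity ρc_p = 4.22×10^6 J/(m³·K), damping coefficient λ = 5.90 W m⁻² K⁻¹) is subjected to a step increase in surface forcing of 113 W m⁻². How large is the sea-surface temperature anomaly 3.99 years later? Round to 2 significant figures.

Areal heat capacity C = ρc_p × D = 4.22×10^6 × 132 = 5.57×10^8 J/(m^2 K).
τ = C / λ = 5.57×10^8 / 5.90 = 9.44×10^7 s.
Equilibrium anomaly ΔT_eq = F / λ = 113 / 5.90 = 19.2 K.
t = 3.99 years = 1.26×10^8 s, so t/τ = 1.33.
ΔT(t) = ΔT_eq (1 − e^(−t/τ)) = 19.2 × (1 − e^−1.33) = 14.1 K.

14 K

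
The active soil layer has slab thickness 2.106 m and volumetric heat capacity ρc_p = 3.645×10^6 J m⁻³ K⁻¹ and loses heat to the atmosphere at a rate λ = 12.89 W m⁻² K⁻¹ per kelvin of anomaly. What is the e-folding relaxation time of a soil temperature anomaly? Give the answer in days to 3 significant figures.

Areal heat capacity C = ρc_p × D = 3.645×10^6 × 2.106 = 7.68×10^6 J/(m²·K).
Relaxation time τ = C / λ = 7.68×10^6 / 12.89 = 5.96×10^5 s.
In days: 5.96×10^5 s / (86400 s/day) = 6.89 days.

6.89 days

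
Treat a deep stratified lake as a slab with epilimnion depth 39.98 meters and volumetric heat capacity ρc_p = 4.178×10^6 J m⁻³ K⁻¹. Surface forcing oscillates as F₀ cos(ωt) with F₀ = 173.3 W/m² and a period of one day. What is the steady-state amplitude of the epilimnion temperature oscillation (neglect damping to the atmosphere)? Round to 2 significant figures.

Areal heat capacity C = ρc_p × D = 4.178×10^6 × 39.98 = 1.67×10^8 J/(m^2 K).
Angular frequency ω = 2π / T = 2π / 86400 s = 7.27×10^-5 s⁻¹.
Cω = 1.67×10^8 × 7.27×10^-5 = 12100 W/(m²·K).
Amplitude A = F₀ / (Cω) = 173.3 / 12100 = 0.0143 K.

0.014 K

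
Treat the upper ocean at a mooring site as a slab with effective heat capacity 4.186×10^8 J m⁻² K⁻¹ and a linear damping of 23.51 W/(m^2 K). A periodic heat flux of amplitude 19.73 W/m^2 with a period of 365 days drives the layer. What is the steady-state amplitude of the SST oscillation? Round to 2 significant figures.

0.23 K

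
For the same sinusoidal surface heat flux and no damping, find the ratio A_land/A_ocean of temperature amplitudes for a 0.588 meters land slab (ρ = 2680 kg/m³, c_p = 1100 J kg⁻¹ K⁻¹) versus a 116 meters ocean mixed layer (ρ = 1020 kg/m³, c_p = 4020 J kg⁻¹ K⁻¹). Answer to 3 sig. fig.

274

C_ocean = 1020 × 4020 × 116 = 4.76×10^8 J/(m²·K).
C_land = 2680 × 1100 × 0.588 = 1.73×10^6 J/(m²·K).
Undamped amplitude ∝ 1/C, so A_land/A_ocean = C_ocean/C_land = 274.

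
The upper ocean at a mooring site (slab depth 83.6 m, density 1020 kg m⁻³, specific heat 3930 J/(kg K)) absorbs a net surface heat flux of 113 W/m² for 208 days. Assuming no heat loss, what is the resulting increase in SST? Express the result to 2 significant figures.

Areal heat capacity C = ρ c_p D = 1020 × 3930 × 83.6 = 3.35×10^8 J m⁻² K⁻¹.
Net heat input Q = F Δt = 113 × (208 days × 86400 s/day) = 2.03×10^9 J/m².
ΔT = Q / C = 2.03×10^9 / 3.35×10^8 = 6.06 K.

6.1 K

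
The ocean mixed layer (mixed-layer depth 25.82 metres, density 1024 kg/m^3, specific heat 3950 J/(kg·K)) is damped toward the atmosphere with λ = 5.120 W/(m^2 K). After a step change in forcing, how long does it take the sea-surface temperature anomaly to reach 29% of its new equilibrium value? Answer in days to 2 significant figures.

Areal heat capacity C = ρ c_p D = 1024 × 3950 × 25.82 = 1.04×10^8 J/(m^2 K).
τ = C / λ = 1.04×10^8 / 5.120 = 2.04×10^7 s.
Fraction reached: 1 − e^(−t/τ) = 0.29 ⇒ t = −τ ln(1 − 0.29) = τ × 0.342.
t = 6.99×10^6 s = 80.9 days.

81 days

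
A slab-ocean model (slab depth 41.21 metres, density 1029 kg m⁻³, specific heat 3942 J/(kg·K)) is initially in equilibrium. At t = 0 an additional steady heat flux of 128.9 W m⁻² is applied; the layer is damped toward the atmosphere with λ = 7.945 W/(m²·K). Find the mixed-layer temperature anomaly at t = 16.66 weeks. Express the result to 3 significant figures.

6.17 K

Areal heat capacity C = ρ c_p D = 1029 × 3942 × 41.21 = 1.67×10^8 J m⁻² K⁻¹.
τ = C / λ = 1.67×10^8 / 7.945 = 2.10×10^7 s.
Equilibrium anomaly ΔT_eq = F / λ = 128.9 / 7.945 = 16.2 K.
t = 16.66 weeks = 1.01×10^7 s, so t/τ = 0.479.
ΔT(t) = ΔT_eq (1 − e^(−t/τ)) = 16.2 × (1 − e^−0.479) = 6.17 K.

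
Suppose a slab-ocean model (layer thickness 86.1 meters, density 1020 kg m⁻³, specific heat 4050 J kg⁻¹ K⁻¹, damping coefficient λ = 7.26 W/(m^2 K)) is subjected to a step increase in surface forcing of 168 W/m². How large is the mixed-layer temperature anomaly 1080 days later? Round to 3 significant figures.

19.7 K

Areal heat capacity C = ρ c_p D = 1020 × 4050 × 86.1 = 3.56×10^8 J/(m^2 K).
τ = C / λ = 3.56×10^8 / 7.26 = 4.90×10^7 s.
Equilibrium anomaly ΔT_eq = F / λ = 168 / 7.26 = 23.1 K.
t = 1080 days = 9.33×10^7 s, so t/τ = 1.90.
ΔT(t) = ΔT_eq (1 − e^(−t/τ)) = 23.1 × (1 − e^−1.90) = 19.7 K.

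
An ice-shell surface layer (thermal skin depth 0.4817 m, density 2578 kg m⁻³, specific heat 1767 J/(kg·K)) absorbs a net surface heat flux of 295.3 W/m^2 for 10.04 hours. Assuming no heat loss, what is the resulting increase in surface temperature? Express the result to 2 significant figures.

Areal heat capacity C = ρ c_p D = 2578 × 1767 × 0.4817 = 2.19×10^6 J/(m^2 K).
Net heat input Q = F Δt = 295.3 × (10.04 hours × 3600 s/hour) = 1.07×10^7 J/m².
ΔT = Q / C = 1.07×10^7 / 2.19×10^6 = 4.86 K.

4.9 K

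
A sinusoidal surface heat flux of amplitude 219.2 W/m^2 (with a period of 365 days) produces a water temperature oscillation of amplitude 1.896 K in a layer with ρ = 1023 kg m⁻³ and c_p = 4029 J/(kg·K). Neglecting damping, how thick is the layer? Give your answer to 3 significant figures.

141 m

ω = 2π / 3.15×10^7 s = 1.99×10^-7 s⁻¹.
Required C = F₀ / (A ω) = 219.2 / (1.896 × 1.99×10^-7) = 5.80×10^8 J/(m²·K).
D = C / (ρ c_p) = 5.80×10^8 / (1023 × 4029) = 141 m.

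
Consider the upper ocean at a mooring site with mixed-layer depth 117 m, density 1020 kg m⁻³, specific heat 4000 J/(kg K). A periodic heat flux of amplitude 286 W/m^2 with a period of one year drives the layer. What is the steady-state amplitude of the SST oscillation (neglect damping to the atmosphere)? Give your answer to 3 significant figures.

3.01 K

Areal heat capacity C = ρ c_p D = 1020 × 4000 × 117 = 4.77×10^8 J/(m^2 K).
Angular frequency ω = 2π / T = 2π / 3.15×10^7 s = 1.99×10^-7 s⁻¹.
Cω = 4.77×10^8 × 1.99×10^-7 = 95.1 W/(m²·K).
Amplitude A = F₀ / (Cω) = 286 / 95.1 = 3.01 K.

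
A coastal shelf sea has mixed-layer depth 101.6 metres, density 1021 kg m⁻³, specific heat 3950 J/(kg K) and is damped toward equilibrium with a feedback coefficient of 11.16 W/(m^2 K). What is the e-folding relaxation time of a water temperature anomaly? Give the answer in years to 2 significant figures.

Areal heat capacity C = ρ c_p D = 1021 × 3950 × 101.6 = 4.10×10^8 J/(m^2 K).
Relaxation time τ = C / λ = 4.10×10^8 / 11.16 = 3.67×10^7 s.
In years: 3.67×10^7 s / (3.156×10^7 s/year) = 1.16 years.

1.2 years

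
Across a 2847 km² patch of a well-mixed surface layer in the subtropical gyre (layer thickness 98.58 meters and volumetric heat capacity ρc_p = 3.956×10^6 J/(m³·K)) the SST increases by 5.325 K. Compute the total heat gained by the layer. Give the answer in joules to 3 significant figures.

Areal heat capacity C = ρc_p × D = 3.956×10^6 × 98.58 = 3.90×10^8 J/(m²·K).
Heat per unit area: q = C ΔT = 3.90×10^8 × 5.325 = 2.08×10^9 J/m².
Total heat: Q = q × A = 2.08×10^9 × (2847 × 10⁶ m²) = 5.91×10^18 J.

5.91×10^18 J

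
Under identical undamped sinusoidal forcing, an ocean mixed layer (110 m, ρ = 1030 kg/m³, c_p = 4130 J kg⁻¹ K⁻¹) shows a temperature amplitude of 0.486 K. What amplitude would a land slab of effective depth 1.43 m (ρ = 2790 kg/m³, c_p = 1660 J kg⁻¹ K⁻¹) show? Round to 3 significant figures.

C_ocean = 4.68×10^8 J/(m²·K); C_land = 6.62×10^6 J/(m²·K).
A ∝ 1/C ⇒ A_land = A_ocean × C_ocean/C_land = 0.486 × 70.7 = 34.3 K.

34.3 K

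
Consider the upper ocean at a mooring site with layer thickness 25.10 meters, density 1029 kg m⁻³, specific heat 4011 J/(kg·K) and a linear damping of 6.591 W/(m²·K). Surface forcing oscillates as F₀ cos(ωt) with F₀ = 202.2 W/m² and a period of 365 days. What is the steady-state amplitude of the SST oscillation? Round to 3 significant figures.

9.33 K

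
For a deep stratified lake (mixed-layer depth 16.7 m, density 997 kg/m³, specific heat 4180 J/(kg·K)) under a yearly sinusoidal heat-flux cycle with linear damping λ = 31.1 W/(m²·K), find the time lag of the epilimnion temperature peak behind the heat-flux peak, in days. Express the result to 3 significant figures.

24.4 days

Areal heat capacity C = ρ c_p D = 997 × 4180 × 16.7 = 6.96×10^7 J/(m^2 K).
ω = 2π / 3.15×10^7 s = 1.99×10^-7 s⁻¹.
Phase lag φ = arctan(Cω/λ) = arctan(13.9/31.1) = 0.419 rad.
Time lag = φ / ω = 0.419 / 1.99×10^-7 = 2.11×10^6 s = 24.4 days.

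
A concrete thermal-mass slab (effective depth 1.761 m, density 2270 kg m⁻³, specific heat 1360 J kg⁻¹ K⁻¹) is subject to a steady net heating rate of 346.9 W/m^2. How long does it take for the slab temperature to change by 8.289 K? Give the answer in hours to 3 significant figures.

36.1 hours

Areal heat capacity C = ρ c_p D = 2270 × 1360 × 1.761 = 5.44×10^6 J/(m^2 K).
Time required: Δt = C ΔT / F = 5.44×10^6 × 8.289 / 346.9 = 1.30×10^5 s.
In hours: 1.30×10^5 s / (3600 s/hour) = 36.1 hours.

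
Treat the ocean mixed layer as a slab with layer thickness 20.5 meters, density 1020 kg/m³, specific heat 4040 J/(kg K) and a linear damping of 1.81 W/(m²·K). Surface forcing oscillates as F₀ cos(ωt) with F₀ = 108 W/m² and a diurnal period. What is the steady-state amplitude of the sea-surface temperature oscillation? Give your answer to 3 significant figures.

0.0176 K

Areal heat capacity C = ρ c_p D = 1020 × 4040 × 20.5 = 8.45×10^7 J/(m^2 K).
Angular frequency ω = 2π / T = 2π / 86400 s = 7.27×10^-5 s⁻¹.
√((Cω)² + λ²) = √((6140)² + 1.81²) = 6140 W/(m²·K).
Amplitude A = F₀ / √((Cω)²+λ²) = 108 / 6140 = 0.0176 K.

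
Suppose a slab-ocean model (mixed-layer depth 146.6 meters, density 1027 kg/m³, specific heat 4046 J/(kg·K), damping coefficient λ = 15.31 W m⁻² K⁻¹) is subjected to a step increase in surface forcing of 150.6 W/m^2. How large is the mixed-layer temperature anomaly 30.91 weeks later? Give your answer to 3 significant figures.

3.69 K

Areal heat capacity C = ρ c_p D = 1027 × 4046 × 146.6 = 6.09×10^8 J/(m^2 K).
τ = C / λ = 6.09×10^8 / 15.31 = 3.98×10^7 s.
Equilibrium anomaly ΔT_eq = F / λ = 150.6 / 15.31 = 9.84 K.
t = 30.91 weeks = 1.87×10^7 s, so t/τ = 0.470.
ΔT(t) = ΔT_eq (1 − e^(−t/τ)) = 9.84 × (1 − e^−0.470) = 3.69 K.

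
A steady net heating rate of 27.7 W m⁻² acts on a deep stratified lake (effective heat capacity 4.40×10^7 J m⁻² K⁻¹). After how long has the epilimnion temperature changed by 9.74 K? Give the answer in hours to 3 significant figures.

4300 hours

Areal heat capacity C = 4.40×10^7 J m⁻² K⁻¹ (given).
Time required: Δt = C ΔT / F = 4.40×10^7 × 9.74 / 27.7 = 1.55×10^7 s.
In hours: 1.55×10^7 s / (3600 s/hour) = 4300 hours.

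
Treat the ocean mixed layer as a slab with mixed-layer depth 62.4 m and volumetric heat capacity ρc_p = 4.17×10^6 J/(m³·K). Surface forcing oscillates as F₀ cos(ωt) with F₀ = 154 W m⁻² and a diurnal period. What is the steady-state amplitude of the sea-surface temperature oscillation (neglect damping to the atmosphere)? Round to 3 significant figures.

0.00814 K

Areal heat capacity C = ρc_p × D = 4.17×10^6 × 62.4 = 2.60×10^8 J/(m²·K).
Angular frequency ω = 2π / T = 2π / 86400 s = 7.27×10^-5 s⁻¹.
Cω = 2.60×10^8 × 7.27×10^-5 = 18900 W/(m²·K).
Amplitude A = F₀ / (Cω) = 154 / 18900 = 0.00814 K.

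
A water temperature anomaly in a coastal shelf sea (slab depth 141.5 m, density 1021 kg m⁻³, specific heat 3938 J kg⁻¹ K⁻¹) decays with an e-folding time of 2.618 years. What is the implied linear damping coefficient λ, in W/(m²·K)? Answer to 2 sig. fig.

Areal heat capacity C = ρ c_p D = 1021 × 3938 × 141.5 = 5.69×10^8 J/(m²·K).
τ = 2.618 years = 8.26×10^7 s.
λ = C / τ = 5.69×10^8 / 8.26×10^7 = 6.89 W/(m²·K).

6.9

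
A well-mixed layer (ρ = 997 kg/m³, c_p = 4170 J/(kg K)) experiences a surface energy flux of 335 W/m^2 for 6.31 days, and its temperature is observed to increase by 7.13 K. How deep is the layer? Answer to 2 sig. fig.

Heat input Q = F Δt = 335 × 5.45×10^5 s = 1.83×10^8 J/m².
Required areal heat capacity C = Q / ΔT = 2.56×10^7 J/(m²·K).
Depth D = C / (ρ c_p) = 2.56×10^7 / (997 × 4170) = 6.16 m.

6.2 m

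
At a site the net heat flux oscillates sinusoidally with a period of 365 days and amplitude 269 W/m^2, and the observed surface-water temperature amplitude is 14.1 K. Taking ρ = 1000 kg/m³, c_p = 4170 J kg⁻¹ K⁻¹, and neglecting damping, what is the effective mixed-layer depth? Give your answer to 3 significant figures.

23.0 m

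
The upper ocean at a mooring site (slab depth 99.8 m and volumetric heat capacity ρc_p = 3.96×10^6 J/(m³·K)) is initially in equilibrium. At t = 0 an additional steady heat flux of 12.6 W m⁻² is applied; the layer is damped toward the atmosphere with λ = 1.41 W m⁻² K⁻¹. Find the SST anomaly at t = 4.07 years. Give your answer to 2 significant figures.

Areal heat capacity C = ρc_p × D = 3.96×10^6 × 99.8 = 3.95×10^8 J/(m^2 K).
τ = C / λ = 3.95×10^8 / 1.41 = 2.80×10^8 s.
Equilibrium anomaly ΔT_eq = F / λ = 12.6 / 1.41 = 8.94 K.
t = 4.07 years = 1.28×10^8 s, so t/τ = 0.458.
ΔT(t) = ΔT_eq (1 − e^(−t/τ)) = 8.94 × (1 − e^−0.458) = 3.28 K.

3.3 K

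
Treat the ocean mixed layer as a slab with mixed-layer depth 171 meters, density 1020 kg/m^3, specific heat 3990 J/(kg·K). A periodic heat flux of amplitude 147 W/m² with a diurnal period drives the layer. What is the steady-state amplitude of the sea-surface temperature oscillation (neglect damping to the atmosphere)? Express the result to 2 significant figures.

Areal heat capacity C = ρ c_p D = 1020 × 3990 × 171 = 6.96×10^8 J/(m^2 K).
Angular frequency ω = 2π / T = 2π / 86400 s = 7.27×10^-5 s⁻¹.
Cω = 6.96×10^8 × 7.27×10^-5 = 50600 W/(m²·K).
Amplitude A = F₀ / (Cω) = 147 / 50600 = 0.00290 K.

0.0029 K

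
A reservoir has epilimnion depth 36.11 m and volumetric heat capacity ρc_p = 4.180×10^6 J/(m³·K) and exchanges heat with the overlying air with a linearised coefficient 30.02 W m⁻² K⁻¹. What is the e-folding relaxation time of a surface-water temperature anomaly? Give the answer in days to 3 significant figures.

Areal heat capacity C = ρc_p × D = 4.180×10^6 × 36.11 = 1.51×10^8 J m⁻² K⁻¹.
Relaxation time τ = C / λ = 1.51×10^8 / 30.02 = 5.03×10^6 s.
In days: 5.03×10^6 s / (86400 s/day) = 58.2 days.

58.2 days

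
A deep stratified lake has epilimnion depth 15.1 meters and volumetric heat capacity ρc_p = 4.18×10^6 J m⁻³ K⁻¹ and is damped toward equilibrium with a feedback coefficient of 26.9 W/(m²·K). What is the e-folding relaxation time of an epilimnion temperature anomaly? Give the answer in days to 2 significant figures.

Areal heat capacity C = ρc_p × D = 4.18×10^6 × 15.1 = 6.31×10^7 J/(m^2 K).
Relaxation time τ = C / λ = 6.31×10^7 / 26.9 = 2.35×10^6 s.
In days: 2.35×10^6 s / (86400 s/day) = 27.2 days.

27 days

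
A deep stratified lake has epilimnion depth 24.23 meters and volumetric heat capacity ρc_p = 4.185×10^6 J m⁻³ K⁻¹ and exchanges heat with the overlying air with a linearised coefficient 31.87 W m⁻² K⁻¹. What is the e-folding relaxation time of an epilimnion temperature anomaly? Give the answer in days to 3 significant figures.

36.8 days

Areal heat capacity C = ρc_p × D = 4.185×10^6 × 24.23 = 1.01×10^8 J/(m^2 K).
Relaxation time τ = C / λ = 1.01×10^8 / 31.87 = 3.18×10^6 s.
In days: 3.18×10^6 s / (86400 s/day) = 36.8 days.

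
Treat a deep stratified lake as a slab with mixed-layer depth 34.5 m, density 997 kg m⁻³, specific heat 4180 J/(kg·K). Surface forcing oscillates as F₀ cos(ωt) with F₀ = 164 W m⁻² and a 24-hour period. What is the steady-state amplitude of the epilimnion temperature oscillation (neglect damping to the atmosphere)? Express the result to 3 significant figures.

Areal heat capacity C = ρ c_p D = 997 × 4180 × 34.5 = 1.44×10^8 J m⁻² K⁻¹.
Angular frequency ω = 2π / T = 2π / 86400 s = 7.27×10^-5 s⁻¹.
Cω = 1.44×10^8 × 7.27×10^-5 = 10500 W/(m²·K).
Amplitude A = F₀ / (Cω) = 164 / 10500 = 0.0157 K.

0.0157 K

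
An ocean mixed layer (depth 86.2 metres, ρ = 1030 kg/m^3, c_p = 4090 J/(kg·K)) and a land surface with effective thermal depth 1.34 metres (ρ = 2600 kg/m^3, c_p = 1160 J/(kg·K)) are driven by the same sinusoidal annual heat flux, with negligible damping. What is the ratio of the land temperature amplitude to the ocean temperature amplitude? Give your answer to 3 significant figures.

89.9

C_ocean = 1030 × 4090 × 86.2 = 3.63×10^8 J/(m²·K).
C_land = 2600 × 1160 × 1.34 = 4.04×10^6 J/(m²·K).
Undamped amplitude ∝ 1/C, so A_land/A_ocean = C_ocean/C_land = 89.9.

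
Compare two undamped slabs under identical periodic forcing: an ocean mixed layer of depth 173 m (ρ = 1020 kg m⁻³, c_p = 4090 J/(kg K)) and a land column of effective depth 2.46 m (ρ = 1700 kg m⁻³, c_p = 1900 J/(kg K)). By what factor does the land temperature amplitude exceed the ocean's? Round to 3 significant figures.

C_ocean = 1020 × 4090 × 173 = 7.22×10^8 J/(m²·K).
C_land = 1700 × 1900 × 2.46 = 7.95×10^6 J/(m²·K).
Undamped amplitude ∝ 1/C, so A_land/A_ocean = C_ocean/C_land = 90.8.

90.8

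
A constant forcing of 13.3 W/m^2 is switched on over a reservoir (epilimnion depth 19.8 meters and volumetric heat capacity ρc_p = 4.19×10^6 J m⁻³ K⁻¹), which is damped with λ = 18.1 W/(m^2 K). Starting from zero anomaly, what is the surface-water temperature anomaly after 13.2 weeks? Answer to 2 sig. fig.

0.61 K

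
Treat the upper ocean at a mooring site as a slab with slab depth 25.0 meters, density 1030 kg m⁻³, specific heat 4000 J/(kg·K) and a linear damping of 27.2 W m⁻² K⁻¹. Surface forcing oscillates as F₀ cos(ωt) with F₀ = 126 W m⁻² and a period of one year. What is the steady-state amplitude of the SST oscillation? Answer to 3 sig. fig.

Areal heat capacity C = ρ c_p D = 1030 × 4000 × 25.0 = 1.03×10^8 J m⁻² K⁻¹.
Angular frequency ω = 2π / T = 2π / 3.15×10^7 s = 1.99×10^-7 s⁻¹.
√((Cω)² + λ²) = √((20.5)² + 27.2²) = 34.1 W/(m²·K).
Amplitude A = F₀ / √((Cω)²+λ²) = 126 / 34.1 = 3.70 K.

3.70 K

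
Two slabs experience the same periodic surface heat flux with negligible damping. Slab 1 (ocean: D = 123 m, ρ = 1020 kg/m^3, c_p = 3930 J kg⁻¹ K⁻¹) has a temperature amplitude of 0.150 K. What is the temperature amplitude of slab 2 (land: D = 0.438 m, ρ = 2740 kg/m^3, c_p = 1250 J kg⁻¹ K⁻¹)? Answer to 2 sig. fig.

49 K

C_ocean = 4.93×10^8 J/(m²·K); C_land = 1.50×10^6 J/(m²·K).
A ∝ 1/C ⇒ A_land = A_ocean × C_ocean/C_land = 0.150 × 329 = 49.3 K.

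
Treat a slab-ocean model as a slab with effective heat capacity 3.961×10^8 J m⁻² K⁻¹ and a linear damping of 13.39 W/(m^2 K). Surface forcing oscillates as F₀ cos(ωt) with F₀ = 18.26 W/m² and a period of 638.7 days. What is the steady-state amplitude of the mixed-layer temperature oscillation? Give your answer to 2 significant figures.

Areal heat capacity C = 3.961×10^8 J m⁻² K⁻¹ (given).
Angular frequency ω = 2π / T = 2π / 5.52×10^7 s = 1.14×10^-7 s⁻¹.
√((Cω)² + λ²) = √((45.1)² + 13.39²) = 47.0 W/(m²·K).
Amplitude A = F₀ / √((Cω)²+λ²) = 18.26 / 47.0 = 0.388 K.

0.39 K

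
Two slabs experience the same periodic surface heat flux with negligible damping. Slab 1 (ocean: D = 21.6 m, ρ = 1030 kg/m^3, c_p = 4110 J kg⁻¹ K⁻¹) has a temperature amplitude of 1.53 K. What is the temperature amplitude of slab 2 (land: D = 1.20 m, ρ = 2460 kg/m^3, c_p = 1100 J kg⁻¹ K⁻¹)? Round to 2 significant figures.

43 K

C_ocean = 9.14×10^7 J/(m²·K); C_land = 3.25×10^6 J/(m²·K).
A ∝ 1/C ⇒ A_land = A_ocean × C_ocean/C_land = 1.53 × 28.2 = 43.1 K.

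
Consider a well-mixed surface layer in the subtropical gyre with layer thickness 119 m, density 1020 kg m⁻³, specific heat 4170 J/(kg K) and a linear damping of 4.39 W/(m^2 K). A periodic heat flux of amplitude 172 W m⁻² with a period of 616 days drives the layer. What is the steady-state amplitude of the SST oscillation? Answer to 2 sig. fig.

2.9 K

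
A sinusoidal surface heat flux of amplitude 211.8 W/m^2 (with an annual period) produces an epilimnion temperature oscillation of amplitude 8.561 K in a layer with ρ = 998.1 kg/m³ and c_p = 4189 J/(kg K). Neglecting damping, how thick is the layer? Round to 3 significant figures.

ω = 2π / 3.15×10^7 s = 1.99×10^-7 s⁻¹.
Required C = F₀ / (A ω) = 211.8 / (8.561 × 1.99×10^-7) = 1.24×10^8 J/(m²·K).
D = C / (ρ c_p) = 1.24×10^8 / (998.1 × 4189) = 29.7 m.

29.7 m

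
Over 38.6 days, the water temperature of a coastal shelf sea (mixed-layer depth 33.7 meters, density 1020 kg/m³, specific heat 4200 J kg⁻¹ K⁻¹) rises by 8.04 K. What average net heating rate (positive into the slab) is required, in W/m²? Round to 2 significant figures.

Areal heat capacity C = ρ c_p D = 1020 × 4200 × 33.7 = 1.44×10^8 J m⁻² K⁻¹.
Required heat per unit area: Q = C ΔT = 1.44×10^8 × 8.04 = 1.16×10^9 J/m².
Flux F = Q / Δt = 1.16×10^9 / 3.34×10^6 s = 348 W/m².

350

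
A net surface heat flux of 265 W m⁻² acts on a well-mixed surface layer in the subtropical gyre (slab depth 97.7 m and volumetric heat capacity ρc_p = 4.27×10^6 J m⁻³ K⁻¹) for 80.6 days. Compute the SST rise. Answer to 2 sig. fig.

4.4 K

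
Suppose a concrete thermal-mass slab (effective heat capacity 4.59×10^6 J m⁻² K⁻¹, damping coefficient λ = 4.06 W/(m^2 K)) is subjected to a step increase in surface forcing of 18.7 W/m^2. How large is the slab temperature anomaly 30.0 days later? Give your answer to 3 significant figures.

4.14 K

Areal heat capacity C = 4.59×10^6 J m⁻² K⁻¹ (given).
τ = C / λ = 4.59×10^6 / 4.06 = 1.13×10^6 s.
Equilibrium anomaly ΔT_eq = F / λ = 18.7 / 4.06 = 4.61 K.
t = 30.0 days = 2.59×10^6 s, so t/τ = 2.29.
ΔT(t) = ΔT_eq (1 − e^(−t/τ)) = 4.61 × (1 − e^−2.29) = 4.14 K.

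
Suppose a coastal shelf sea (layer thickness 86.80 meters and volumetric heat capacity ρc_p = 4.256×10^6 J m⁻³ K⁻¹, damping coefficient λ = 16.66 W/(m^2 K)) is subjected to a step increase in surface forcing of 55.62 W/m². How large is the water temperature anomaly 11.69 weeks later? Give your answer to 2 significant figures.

Areal heat capacity C = ρc_p × D = 4.256×10^6 × 86.80 = 3.69×10^8 J/(m^2 K).
τ = C / λ = 3.69×10^8 / 16.66 = 2.22×10^7 s.
Equilibrium anomaly ΔT_eq = F / λ = 55.62 / 16.66 = 3.34 K.
t = 11.69 weeks = 7.07×10^6 s, so t/τ = 0.319.
ΔT(t) = ΔT_eq (1 − e^(−t/τ)) = 3.34 × (1 − e^−0.319) = 0.911 K.

0.91 K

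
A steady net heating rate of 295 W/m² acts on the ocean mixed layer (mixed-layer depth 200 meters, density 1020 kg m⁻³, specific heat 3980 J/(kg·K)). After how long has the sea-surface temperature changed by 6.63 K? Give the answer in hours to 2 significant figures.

Areal heat capacity C = ρ c_p D = 1020 × 3980 × 200 = 8.12×10^8 J/(m^2 K).
Time required: Δt = C ΔT / F = 8.12×10^8 × 6.63 / 295 = 1.82×10^7 s.
In hours: 1.82×10^7 s / (3600 s/hour) = 5070 hours.

5100 hours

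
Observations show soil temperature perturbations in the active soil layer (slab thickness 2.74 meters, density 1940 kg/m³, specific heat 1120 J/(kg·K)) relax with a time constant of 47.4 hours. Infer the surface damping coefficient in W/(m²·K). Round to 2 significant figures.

35

Areal heat capacity C = ρ c_p D = 1940 × 1120 × 2.74 = 5.95×10^6 J/(m^2 K).
τ = 47.4 hours = 1.71×10^5 s.
λ = C / τ = 5.95×10^6 / 1.71×10^5 = 34.9 W/(m²·K).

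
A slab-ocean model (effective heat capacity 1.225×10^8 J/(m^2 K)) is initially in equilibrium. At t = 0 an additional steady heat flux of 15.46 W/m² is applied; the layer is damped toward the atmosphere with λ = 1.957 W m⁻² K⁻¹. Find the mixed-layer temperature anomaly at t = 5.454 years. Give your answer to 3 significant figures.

7.39 K

Areal heat capacity C = 1.225×10^8 J/(m^2 K) (given).
τ = C / λ = 1.22×10^8 / 1.957 = 6.26×10^7 s.
Equilibrium anomaly ΔT_eq = F / λ = 15.46 / 1.957 = 7.90 K.
t = 5.454 years = 1.72×10^8 s, so t/τ = 2.75.
ΔT(t) = ΔT_eq (1 − e^(−t/τ)) = 7.90 × (1 − e^−2.75) = 7.39 K.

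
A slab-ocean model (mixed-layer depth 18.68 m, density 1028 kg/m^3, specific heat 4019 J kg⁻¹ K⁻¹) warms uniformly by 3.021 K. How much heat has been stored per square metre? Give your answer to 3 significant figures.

2.33×10^8

Areal heat capacity C = ρ c_p D = 1028 × 4019 × 18.68 = 7.72×10^7 J/(m²·K).
ΔQ = C ΔT = 7.72×10^7 × 3.021 = 2.33×10^8 J/m².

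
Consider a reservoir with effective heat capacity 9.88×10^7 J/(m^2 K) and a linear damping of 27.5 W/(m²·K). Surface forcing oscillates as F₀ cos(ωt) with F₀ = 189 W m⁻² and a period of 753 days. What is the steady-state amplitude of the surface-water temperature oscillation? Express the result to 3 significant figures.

Areal heat capacity C = 9.88×10^7 J/(m^2 K) (given).
Angular frequency ω = 2π / T = 2π / 6.51×10^7 s = 9.66×10^-8 s⁻¹.
√((Cω)² + λ²) = √((9.54)² + 27.5²) = 29.1 W/(m²·K).
Amplitude A = F₀ / √((Cω)²+λ²) = 189 / 29.1 = 6.49 K.

6.49 K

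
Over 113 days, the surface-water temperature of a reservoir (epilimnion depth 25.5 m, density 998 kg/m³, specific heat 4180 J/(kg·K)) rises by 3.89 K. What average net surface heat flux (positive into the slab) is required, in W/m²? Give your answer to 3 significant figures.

42.4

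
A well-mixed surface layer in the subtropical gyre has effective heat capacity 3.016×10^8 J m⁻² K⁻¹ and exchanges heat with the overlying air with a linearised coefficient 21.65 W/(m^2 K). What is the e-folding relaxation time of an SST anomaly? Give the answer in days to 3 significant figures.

Areal heat capacity C = 3.016×10^8 J m⁻² K⁻¹ (given).
Relaxation time τ = C / λ = 3.02×10^8 / 21.65 = 1.39×10^7 s.
In days: 1.39×10^7 s / (86400 s/day) = 161 days.

161 days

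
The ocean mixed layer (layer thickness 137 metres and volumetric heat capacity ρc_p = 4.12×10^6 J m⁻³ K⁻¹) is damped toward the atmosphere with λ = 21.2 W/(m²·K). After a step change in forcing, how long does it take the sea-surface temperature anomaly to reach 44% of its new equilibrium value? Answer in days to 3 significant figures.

179 days

Areal heat capacity C = ρc_p × D = 4.12×10^6 × 137 = 5.64×10^8 J m⁻² K⁻¹.
τ = C / λ = 5.64×10^8 / 21.2 = 2.66×10^7 s.
Fraction reached: 1 − e^(−t/τ) = 0.44 ⇒ t = −τ ln(1 − 0.44) = τ × 0.580.
t = 1.54×10^7 s = 179 days.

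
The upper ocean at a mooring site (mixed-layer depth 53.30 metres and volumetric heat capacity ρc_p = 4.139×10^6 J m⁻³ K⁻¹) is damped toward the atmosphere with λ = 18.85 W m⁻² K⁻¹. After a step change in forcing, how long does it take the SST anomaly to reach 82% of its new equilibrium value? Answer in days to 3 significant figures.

Areal heat capacity C = ρc_p × D = 4.139×10^6 × 53.30 = 2.21×10^8 J/(m²·K).
τ = C / λ = 2.21×10^8 / 18.85 = 1.17×10^7 s.
Fraction reached: 1 − e^(−t/τ) = 0.82 ⇒ t = −τ ln(1 − 0.82) = τ × 1.71.
t = 2.01×10^7 s = 232 days.

232 days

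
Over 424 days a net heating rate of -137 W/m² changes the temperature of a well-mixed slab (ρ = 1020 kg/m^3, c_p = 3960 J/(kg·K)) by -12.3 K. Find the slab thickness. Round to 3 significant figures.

Heat input Q = F Δt = -137 × 3.66×10^7 s = -5.02×10^9 J/m².
Required areal heat capacity C = Q / ΔT = 4.08×10^8 J/(m²·K).
Depth D = C / (ρ c_p) = 4.08×10^8 / (1020 × 3960) = 101 m.

101 m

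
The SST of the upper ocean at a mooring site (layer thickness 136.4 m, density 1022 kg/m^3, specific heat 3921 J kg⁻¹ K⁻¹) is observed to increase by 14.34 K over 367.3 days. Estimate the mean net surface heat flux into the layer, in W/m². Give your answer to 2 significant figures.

250

Areal heat capacity C = ρ c_p D = 1022 × 3921 × 136.4 = 5.47×10^8 J/(m²·K).
Required heat per unit area: Q = C ΔT = 5.47×10^8 × 14.34 = 7.84×10^9 J/m².
Flux F = Q / Δt = 7.84×10^9 / 3.17×10^7 s = 247 W/m².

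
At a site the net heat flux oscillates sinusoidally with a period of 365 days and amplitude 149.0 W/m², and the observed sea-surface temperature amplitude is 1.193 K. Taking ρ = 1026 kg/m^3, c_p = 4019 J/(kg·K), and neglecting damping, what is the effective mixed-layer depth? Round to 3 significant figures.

ω = 2π / 3.15×10^7 s = 1.99×10^-7 s⁻¹.
Required C = F₀ / (A ω) = 149.0 / (1.193 × 1.99×10^-7) = 6.27×10^8 J/(m²·K).
D = C / (ρ c_p) = 6.27×10^8 / (1026 × 4019) = 152 m.

152 m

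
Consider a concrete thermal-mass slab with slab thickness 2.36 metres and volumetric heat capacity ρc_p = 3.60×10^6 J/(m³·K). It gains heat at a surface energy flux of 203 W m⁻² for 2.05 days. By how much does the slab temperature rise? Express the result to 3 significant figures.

4.23 K

Areal heat capacity C = ρc_p × D = 3.60×10^6 × 2.36 = 8.50×10^6 J m⁻² K⁻¹.
Net heat input Q = F Δt = 203 × (2.05 days × 86400 s/day) = 3.60×10^7 J/m².
ΔT = Q / C = 3.60×10^7 / 8.50×10^6 = 4.23 K.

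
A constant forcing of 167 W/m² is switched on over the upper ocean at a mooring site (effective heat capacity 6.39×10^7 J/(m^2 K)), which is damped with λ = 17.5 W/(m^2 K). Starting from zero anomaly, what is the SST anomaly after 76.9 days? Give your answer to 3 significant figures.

Areal heat capacity C = 6.39×10^7 J/(m^2 K) (given).
τ = C / λ = 6.39×10^7 / 17.5 = 3.65×10^6 s.
Equilibrium anomaly ΔT_eq = F / λ = 167 / 17.5 = 9.54 K.
t = 76.9 days = 6.64×10^6 s, so t/τ = 1.82.
ΔT(t) = ΔT_eq (1 − e^(−t/τ)) = 9.54 × (1 − e^−1.82) = 8.00 K.

8.00 K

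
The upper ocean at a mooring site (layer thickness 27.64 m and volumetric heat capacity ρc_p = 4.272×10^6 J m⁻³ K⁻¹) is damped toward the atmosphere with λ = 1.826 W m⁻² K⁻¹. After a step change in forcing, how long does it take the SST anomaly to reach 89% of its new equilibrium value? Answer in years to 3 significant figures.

4.52 years

Areal heat capacity C = ρc_p × D = 4.272×10^6 × 27.64 = 1.18×10^8 J/(m^2 K).
τ = C / λ = 1.18×10^8 / 1.826 = 6.47×10^7 s.
Fraction reached: 1 − e^(−t/τ) = 0.89 ⇒ t = −τ ln(1 − 0.89) = τ × 2.21.
t = 1.43×10^8 s = 4.52 years.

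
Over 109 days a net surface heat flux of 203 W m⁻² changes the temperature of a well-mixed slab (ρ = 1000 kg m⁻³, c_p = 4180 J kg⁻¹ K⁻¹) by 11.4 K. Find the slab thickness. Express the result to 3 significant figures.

Heat input Q = F Δt = 203 × 9.42×10^6 s = 1.91×10^9 J/m².
Required areal heat capacity C = Q / ΔT = 1.68×10^8 J/(m²·K).
Depth D = C / (ρ c_p) = 1.68×10^8 / (1000 × 4180) = 40.1 m.

40.1 m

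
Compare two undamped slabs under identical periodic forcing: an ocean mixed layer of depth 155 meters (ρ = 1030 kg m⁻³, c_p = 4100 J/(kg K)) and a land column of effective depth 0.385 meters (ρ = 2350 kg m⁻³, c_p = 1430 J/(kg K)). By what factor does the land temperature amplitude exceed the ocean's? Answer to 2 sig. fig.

510

C_ocean = 1030 × 4100 × 155 = 6.55×10^8 J/(m²·K).
C_land = 2350 × 1430 × 0.385 = 1.29×10^6 J/(m²·K).
Undamped amplitude ∝ 1/C, so A_land/A_ocean = C_ocean/C_land = 506.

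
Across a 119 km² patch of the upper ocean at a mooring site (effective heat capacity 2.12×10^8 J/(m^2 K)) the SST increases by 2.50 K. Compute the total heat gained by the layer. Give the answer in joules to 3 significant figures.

Areal heat capacity C = 2.12×10^8 J/(m^2 K) (given).
Heat per unit area: q = C ΔT = 2.12×10^8 × 2.50 = 5.30×10^8 J/m².
Total heat: Q = q × A = 5.30×10^8 × (119 × 10⁶ m²) = 6.31×10^16 J.

6.31×10^16 J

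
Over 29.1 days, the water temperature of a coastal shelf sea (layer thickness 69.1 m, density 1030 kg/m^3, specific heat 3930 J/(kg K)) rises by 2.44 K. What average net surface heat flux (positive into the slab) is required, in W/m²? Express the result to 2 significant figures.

Areal heat capacity C = ρ c_p D = 1030 × 3930 × 69.1 = 2.80×10^8 J m⁻² K⁻¹.
Required heat per unit area: Q = C ΔT = 2.80×10^8 × 2.44 = 6.82×10^8 J/m².
Flux F = Q / Δt = 6.82×10^8 / 2.51×10^6 s = 271 W/m².

270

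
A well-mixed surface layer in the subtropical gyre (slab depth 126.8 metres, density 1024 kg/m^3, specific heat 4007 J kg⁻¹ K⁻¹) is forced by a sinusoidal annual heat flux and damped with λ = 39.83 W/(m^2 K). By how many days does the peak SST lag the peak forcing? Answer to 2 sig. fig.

70 days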